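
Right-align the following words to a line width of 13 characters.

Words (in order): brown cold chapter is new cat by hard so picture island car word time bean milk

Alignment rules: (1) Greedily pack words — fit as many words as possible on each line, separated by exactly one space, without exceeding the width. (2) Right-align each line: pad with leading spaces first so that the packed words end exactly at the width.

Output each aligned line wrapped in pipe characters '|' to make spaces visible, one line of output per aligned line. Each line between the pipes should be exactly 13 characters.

Answer: |   brown cold|
|   chapter is|
|   new cat by|
|      hard so|
|      picture|
|   island car|
|    word time|
|    bean milk|

Derivation:
Line 1: ['brown', 'cold'] (min_width=10, slack=3)
Line 2: ['chapter', 'is'] (min_width=10, slack=3)
Line 3: ['new', 'cat', 'by'] (min_width=10, slack=3)
Line 4: ['hard', 'so'] (min_width=7, slack=6)
Line 5: ['picture'] (min_width=7, slack=6)
Line 6: ['island', 'car'] (min_width=10, slack=3)
Line 7: ['word', 'time'] (min_width=9, slack=4)
Line 8: ['bean', 'milk'] (min_width=9, slack=4)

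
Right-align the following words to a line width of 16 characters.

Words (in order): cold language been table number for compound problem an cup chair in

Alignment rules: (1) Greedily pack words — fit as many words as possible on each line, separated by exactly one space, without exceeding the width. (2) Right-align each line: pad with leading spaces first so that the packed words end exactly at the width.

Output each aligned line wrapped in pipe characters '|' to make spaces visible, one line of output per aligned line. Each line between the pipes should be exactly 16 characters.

Line 1: ['cold', 'language'] (min_width=13, slack=3)
Line 2: ['been', 'table'] (min_width=10, slack=6)
Line 3: ['number', 'for'] (min_width=10, slack=6)
Line 4: ['compound', 'problem'] (min_width=16, slack=0)
Line 5: ['an', 'cup', 'chair', 'in'] (min_width=15, slack=1)

Answer: |   cold language|
|      been table|
|      number for|
|compound problem|
| an cup chair in|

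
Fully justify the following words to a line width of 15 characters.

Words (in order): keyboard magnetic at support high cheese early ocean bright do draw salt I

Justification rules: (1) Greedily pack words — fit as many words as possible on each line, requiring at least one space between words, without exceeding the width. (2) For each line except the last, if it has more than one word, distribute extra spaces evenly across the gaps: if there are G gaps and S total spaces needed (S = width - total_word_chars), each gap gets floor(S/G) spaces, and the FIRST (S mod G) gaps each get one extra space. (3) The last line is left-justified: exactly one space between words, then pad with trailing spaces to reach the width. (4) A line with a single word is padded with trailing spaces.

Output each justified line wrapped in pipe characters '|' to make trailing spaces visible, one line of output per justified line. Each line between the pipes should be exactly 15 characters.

Line 1: ['keyboard'] (min_width=8, slack=7)
Line 2: ['magnetic', 'at'] (min_width=11, slack=4)
Line 3: ['support', 'high'] (min_width=12, slack=3)
Line 4: ['cheese', 'early'] (min_width=12, slack=3)
Line 5: ['ocean', 'bright', 'do'] (min_width=15, slack=0)
Line 6: ['draw', 'salt', 'I'] (min_width=11, slack=4)

Answer: |keyboard       |
|magnetic     at|
|support    high|
|cheese    early|
|ocean bright do|
|draw salt I    |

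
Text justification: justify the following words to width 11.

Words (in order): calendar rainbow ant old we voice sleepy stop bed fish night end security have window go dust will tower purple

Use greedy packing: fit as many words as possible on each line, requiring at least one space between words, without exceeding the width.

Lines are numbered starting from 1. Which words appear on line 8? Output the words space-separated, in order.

Answer: security

Derivation:
Line 1: ['calendar'] (min_width=8, slack=3)
Line 2: ['rainbow', 'ant'] (min_width=11, slack=0)
Line 3: ['old', 'we'] (min_width=6, slack=5)
Line 4: ['voice'] (min_width=5, slack=6)
Line 5: ['sleepy', 'stop'] (min_width=11, slack=0)
Line 6: ['bed', 'fish'] (min_width=8, slack=3)
Line 7: ['night', 'end'] (min_width=9, slack=2)
Line 8: ['security'] (min_width=8, slack=3)
Line 9: ['have', 'window'] (min_width=11, slack=0)
Line 10: ['go', 'dust'] (min_width=7, slack=4)
Line 11: ['will', 'tower'] (min_width=10, slack=1)
Line 12: ['purple'] (min_width=6, slack=5)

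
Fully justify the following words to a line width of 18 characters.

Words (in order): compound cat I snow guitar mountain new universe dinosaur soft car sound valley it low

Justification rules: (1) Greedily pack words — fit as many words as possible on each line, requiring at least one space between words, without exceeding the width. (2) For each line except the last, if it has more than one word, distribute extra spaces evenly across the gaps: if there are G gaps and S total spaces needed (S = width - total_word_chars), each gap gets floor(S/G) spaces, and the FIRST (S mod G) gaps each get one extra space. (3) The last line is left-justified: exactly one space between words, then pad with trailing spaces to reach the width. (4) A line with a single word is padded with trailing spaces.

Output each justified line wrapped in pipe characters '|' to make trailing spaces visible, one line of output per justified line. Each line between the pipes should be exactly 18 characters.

Line 1: ['compound', 'cat', 'I'] (min_width=14, slack=4)
Line 2: ['snow', 'guitar'] (min_width=11, slack=7)
Line 3: ['mountain', 'new'] (min_width=12, slack=6)
Line 4: ['universe', 'dinosaur'] (min_width=17, slack=1)
Line 5: ['soft', 'car', 'sound'] (min_width=14, slack=4)
Line 6: ['valley', 'it', 'low'] (min_width=13, slack=5)

Answer: |compound   cat   I|
|snow        guitar|
|mountain       new|
|universe  dinosaur|
|soft   car   sound|
|valley it low     |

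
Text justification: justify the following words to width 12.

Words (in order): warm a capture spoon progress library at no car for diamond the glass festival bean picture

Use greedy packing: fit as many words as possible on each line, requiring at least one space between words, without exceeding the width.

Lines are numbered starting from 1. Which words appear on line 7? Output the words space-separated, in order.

Answer: diamond the

Derivation:
Line 1: ['warm', 'a'] (min_width=6, slack=6)
Line 2: ['capture'] (min_width=7, slack=5)
Line 3: ['spoon'] (min_width=5, slack=7)
Line 4: ['progress'] (min_width=8, slack=4)
Line 5: ['library', 'at'] (min_width=10, slack=2)
Line 6: ['no', 'car', 'for'] (min_width=10, slack=2)
Line 7: ['diamond', 'the'] (min_width=11, slack=1)
Line 8: ['glass'] (min_width=5, slack=7)
Line 9: ['festival'] (min_width=8, slack=4)
Line 10: ['bean', 'picture'] (min_width=12, slack=0)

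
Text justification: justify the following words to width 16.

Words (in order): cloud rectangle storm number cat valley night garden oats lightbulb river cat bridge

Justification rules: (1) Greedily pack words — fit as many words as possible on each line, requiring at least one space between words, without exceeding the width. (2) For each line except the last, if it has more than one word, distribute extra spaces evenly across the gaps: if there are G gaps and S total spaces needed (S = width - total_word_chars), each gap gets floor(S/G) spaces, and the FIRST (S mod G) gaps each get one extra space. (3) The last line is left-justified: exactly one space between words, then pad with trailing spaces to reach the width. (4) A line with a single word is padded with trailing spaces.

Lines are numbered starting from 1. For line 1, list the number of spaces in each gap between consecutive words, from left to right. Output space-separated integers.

Answer: 2

Derivation:
Line 1: ['cloud', 'rectangle'] (min_width=15, slack=1)
Line 2: ['storm', 'number', 'cat'] (min_width=16, slack=0)
Line 3: ['valley', 'night'] (min_width=12, slack=4)
Line 4: ['garden', 'oats'] (min_width=11, slack=5)
Line 5: ['lightbulb', 'river'] (min_width=15, slack=1)
Line 6: ['cat', 'bridge'] (min_width=10, slack=6)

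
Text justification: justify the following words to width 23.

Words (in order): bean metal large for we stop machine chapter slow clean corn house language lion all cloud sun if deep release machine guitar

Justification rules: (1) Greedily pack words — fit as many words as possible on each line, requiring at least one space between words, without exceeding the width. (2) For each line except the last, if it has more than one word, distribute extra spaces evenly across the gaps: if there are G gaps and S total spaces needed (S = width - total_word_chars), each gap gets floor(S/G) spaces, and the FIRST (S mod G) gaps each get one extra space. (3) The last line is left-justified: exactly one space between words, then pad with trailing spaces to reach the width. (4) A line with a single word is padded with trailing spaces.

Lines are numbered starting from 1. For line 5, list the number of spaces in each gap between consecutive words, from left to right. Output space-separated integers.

Line 1: ['bean', 'metal', 'large', 'for', 'we'] (min_width=23, slack=0)
Line 2: ['stop', 'machine', 'chapter'] (min_width=20, slack=3)
Line 3: ['slow', 'clean', 'corn', 'house'] (min_width=21, slack=2)
Line 4: ['language', 'lion', 'all', 'cloud'] (min_width=23, slack=0)
Line 5: ['sun', 'if', 'deep', 'release'] (min_width=19, slack=4)
Line 6: ['machine', 'guitar'] (min_width=14, slack=9)

Answer: 3 2 2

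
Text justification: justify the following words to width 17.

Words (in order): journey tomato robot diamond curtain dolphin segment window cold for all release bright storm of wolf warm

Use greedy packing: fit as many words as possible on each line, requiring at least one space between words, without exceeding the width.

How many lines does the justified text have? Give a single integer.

Line 1: ['journey', 'tomato'] (min_width=14, slack=3)
Line 2: ['robot', 'diamond'] (min_width=13, slack=4)
Line 3: ['curtain', 'dolphin'] (min_width=15, slack=2)
Line 4: ['segment', 'window'] (min_width=14, slack=3)
Line 5: ['cold', 'for', 'all'] (min_width=12, slack=5)
Line 6: ['release', 'bright'] (min_width=14, slack=3)
Line 7: ['storm', 'of', 'wolf'] (min_width=13, slack=4)
Line 8: ['warm'] (min_width=4, slack=13)
Total lines: 8

Answer: 8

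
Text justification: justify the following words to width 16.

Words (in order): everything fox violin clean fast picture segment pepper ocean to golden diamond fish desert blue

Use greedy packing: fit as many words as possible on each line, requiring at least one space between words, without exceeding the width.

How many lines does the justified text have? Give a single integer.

Answer: 7

Derivation:
Line 1: ['everything', 'fox'] (min_width=14, slack=2)
Line 2: ['violin', 'clean'] (min_width=12, slack=4)
Line 3: ['fast', 'picture'] (min_width=12, slack=4)
Line 4: ['segment', 'pepper'] (min_width=14, slack=2)
Line 5: ['ocean', 'to', 'golden'] (min_width=15, slack=1)
Line 6: ['diamond', 'fish'] (min_width=12, slack=4)
Line 7: ['desert', 'blue'] (min_width=11, slack=5)
Total lines: 7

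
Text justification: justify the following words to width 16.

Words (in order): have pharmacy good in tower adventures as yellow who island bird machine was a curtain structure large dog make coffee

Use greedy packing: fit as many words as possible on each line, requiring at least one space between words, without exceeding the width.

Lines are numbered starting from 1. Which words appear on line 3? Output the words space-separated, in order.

Answer: adventures as

Derivation:
Line 1: ['have', 'pharmacy'] (min_width=13, slack=3)
Line 2: ['good', 'in', 'tower'] (min_width=13, slack=3)
Line 3: ['adventures', 'as'] (min_width=13, slack=3)
Line 4: ['yellow', 'who'] (min_width=10, slack=6)
Line 5: ['island', 'bird'] (min_width=11, slack=5)
Line 6: ['machine', 'was', 'a'] (min_width=13, slack=3)
Line 7: ['curtain'] (min_width=7, slack=9)
Line 8: ['structure', 'large'] (min_width=15, slack=1)
Line 9: ['dog', 'make', 'coffee'] (min_width=15, slack=1)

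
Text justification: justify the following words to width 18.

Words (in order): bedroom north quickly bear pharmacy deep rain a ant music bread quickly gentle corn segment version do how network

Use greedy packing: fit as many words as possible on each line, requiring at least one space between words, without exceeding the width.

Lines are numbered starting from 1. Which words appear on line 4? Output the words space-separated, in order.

Line 1: ['bedroom', 'north'] (min_width=13, slack=5)
Line 2: ['quickly', 'bear'] (min_width=12, slack=6)
Line 3: ['pharmacy', 'deep', 'rain'] (min_width=18, slack=0)
Line 4: ['a', 'ant', 'music', 'bread'] (min_width=17, slack=1)
Line 5: ['quickly', 'gentle'] (min_width=14, slack=4)
Line 6: ['corn', 'segment'] (min_width=12, slack=6)
Line 7: ['version', 'do', 'how'] (min_width=14, slack=4)
Line 8: ['network'] (min_width=7, slack=11)

Answer: a ant music bread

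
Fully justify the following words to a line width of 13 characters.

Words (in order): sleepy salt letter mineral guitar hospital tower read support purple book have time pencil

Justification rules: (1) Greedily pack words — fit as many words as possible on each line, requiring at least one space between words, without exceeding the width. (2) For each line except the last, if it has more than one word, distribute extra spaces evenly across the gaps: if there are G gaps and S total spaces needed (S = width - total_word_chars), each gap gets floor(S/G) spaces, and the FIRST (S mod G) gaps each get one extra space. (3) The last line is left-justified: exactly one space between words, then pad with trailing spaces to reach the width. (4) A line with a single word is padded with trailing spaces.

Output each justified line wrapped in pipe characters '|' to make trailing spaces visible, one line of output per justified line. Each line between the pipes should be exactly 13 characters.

Answer: |sleepy   salt|
|letter       |
|mineral      |
|guitar       |
|hospital     |
|tower    read|
|support      |
|purple   book|
|have     time|
|pencil       |

Derivation:
Line 1: ['sleepy', 'salt'] (min_width=11, slack=2)
Line 2: ['letter'] (min_width=6, slack=7)
Line 3: ['mineral'] (min_width=7, slack=6)
Line 4: ['guitar'] (min_width=6, slack=7)
Line 5: ['hospital'] (min_width=8, slack=5)
Line 6: ['tower', 'read'] (min_width=10, slack=3)
Line 7: ['support'] (min_width=7, slack=6)
Line 8: ['purple', 'book'] (min_width=11, slack=2)
Line 9: ['have', 'time'] (min_width=9, slack=4)
Line 10: ['pencil'] (min_width=6, slack=7)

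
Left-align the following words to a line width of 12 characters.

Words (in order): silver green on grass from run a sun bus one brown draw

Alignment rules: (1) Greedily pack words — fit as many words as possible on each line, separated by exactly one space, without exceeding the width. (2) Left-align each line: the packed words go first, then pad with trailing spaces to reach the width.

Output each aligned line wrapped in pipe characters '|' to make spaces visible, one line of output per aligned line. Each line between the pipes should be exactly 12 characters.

Answer: |silver green|
|on grass    |
|from run a  |
|sun bus one |
|brown draw  |

Derivation:
Line 1: ['silver', 'green'] (min_width=12, slack=0)
Line 2: ['on', 'grass'] (min_width=8, slack=4)
Line 3: ['from', 'run', 'a'] (min_width=10, slack=2)
Line 4: ['sun', 'bus', 'one'] (min_width=11, slack=1)
Line 5: ['brown', 'draw'] (min_width=10, slack=2)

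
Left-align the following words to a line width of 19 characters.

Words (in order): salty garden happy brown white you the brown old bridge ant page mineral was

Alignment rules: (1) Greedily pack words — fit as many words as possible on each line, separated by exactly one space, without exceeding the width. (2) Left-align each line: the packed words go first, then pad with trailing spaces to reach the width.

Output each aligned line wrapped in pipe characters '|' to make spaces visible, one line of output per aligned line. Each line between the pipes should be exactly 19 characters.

Answer: |salty garden happy |
|brown white you the|
|brown old bridge   |
|ant page mineral   |
|was                |

Derivation:
Line 1: ['salty', 'garden', 'happy'] (min_width=18, slack=1)
Line 2: ['brown', 'white', 'you', 'the'] (min_width=19, slack=0)
Line 3: ['brown', 'old', 'bridge'] (min_width=16, slack=3)
Line 4: ['ant', 'page', 'mineral'] (min_width=16, slack=3)
Line 5: ['was'] (min_width=3, slack=16)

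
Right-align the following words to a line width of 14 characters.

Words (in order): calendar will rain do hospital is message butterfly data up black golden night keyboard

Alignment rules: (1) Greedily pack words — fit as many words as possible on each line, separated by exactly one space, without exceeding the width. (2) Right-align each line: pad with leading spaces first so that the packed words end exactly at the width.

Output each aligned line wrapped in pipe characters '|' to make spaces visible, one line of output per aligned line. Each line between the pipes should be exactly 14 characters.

Answer: | calendar will|
|       rain do|
|   hospital is|
|       message|
|butterfly data|
|      up black|
|  golden night|
|      keyboard|

Derivation:
Line 1: ['calendar', 'will'] (min_width=13, slack=1)
Line 2: ['rain', 'do'] (min_width=7, slack=7)
Line 3: ['hospital', 'is'] (min_width=11, slack=3)
Line 4: ['message'] (min_width=7, slack=7)
Line 5: ['butterfly', 'data'] (min_width=14, slack=0)
Line 6: ['up', 'black'] (min_width=8, slack=6)
Line 7: ['golden', 'night'] (min_width=12, slack=2)
Line 8: ['keyboard'] (min_width=8, slack=6)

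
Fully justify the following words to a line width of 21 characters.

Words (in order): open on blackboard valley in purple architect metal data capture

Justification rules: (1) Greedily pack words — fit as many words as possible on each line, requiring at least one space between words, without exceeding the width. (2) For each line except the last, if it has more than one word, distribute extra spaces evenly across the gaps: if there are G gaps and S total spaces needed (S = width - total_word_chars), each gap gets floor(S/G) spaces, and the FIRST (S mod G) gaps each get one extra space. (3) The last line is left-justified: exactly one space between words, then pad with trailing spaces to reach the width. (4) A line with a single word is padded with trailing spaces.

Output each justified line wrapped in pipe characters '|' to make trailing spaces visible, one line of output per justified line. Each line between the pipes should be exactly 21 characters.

Line 1: ['open', 'on', 'blackboard'] (min_width=18, slack=3)
Line 2: ['valley', 'in', 'purple'] (min_width=16, slack=5)
Line 3: ['architect', 'metal', 'data'] (min_width=20, slack=1)
Line 4: ['capture'] (min_width=7, slack=14)

Answer: |open   on  blackboard|
|valley    in   purple|
|architect  metal data|
|capture              |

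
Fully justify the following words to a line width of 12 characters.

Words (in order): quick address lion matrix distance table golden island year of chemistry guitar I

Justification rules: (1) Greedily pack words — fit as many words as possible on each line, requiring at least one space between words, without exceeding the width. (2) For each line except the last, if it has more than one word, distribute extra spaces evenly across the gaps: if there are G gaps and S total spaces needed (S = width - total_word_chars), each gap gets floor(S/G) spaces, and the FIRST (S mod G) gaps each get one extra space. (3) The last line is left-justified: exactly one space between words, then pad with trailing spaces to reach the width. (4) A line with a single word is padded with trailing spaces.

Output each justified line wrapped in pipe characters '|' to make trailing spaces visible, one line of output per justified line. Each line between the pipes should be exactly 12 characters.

Line 1: ['quick'] (min_width=5, slack=7)
Line 2: ['address', 'lion'] (min_width=12, slack=0)
Line 3: ['matrix'] (min_width=6, slack=6)
Line 4: ['distance'] (min_width=8, slack=4)
Line 5: ['table', 'golden'] (min_width=12, slack=0)
Line 6: ['island', 'year'] (min_width=11, slack=1)
Line 7: ['of', 'chemistry'] (min_width=12, slack=0)
Line 8: ['guitar', 'I'] (min_width=8, slack=4)

Answer: |quick       |
|address lion|
|matrix      |
|distance    |
|table golden|
|island  year|
|of chemistry|
|guitar I    |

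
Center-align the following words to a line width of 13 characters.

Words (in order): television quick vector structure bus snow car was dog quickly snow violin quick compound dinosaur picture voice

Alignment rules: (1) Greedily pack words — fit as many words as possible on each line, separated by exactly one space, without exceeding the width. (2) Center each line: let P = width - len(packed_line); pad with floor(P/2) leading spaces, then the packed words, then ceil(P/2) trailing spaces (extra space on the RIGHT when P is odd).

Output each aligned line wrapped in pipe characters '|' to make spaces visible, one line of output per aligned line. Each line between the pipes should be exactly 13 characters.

Line 1: ['television'] (min_width=10, slack=3)
Line 2: ['quick', 'vector'] (min_width=12, slack=1)
Line 3: ['structure', 'bus'] (min_width=13, slack=0)
Line 4: ['snow', 'car', 'was'] (min_width=12, slack=1)
Line 5: ['dog', 'quickly'] (min_width=11, slack=2)
Line 6: ['snow', 'violin'] (min_width=11, slack=2)
Line 7: ['quick'] (min_width=5, slack=8)
Line 8: ['compound'] (min_width=8, slack=5)
Line 9: ['dinosaur'] (min_width=8, slack=5)
Line 10: ['picture', 'voice'] (min_width=13, slack=0)

Answer: | television  |
|quick vector |
|structure bus|
|snow car was |
| dog quickly |
| snow violin |
|    quick    |
|  compound   |
|  dinosaur   |
|picture voice|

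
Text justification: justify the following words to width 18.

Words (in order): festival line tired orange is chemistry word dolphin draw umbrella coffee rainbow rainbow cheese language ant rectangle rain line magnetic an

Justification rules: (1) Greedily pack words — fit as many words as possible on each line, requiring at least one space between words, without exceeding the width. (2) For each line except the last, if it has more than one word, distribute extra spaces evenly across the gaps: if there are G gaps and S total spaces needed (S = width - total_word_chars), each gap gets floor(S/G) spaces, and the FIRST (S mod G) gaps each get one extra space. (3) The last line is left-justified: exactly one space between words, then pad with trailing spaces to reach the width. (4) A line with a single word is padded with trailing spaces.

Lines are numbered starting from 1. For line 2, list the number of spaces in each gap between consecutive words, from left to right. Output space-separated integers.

Line 1: ['festival', 'line'] (min_width=13, slack=5)
Line 2: ['tired', 'orange', 'is'] (min_width=15, slack=3)
Line 3: ['chemistry', 'word'] (min_width=14, slack=4)
Line 4: ['dolphin', 'draw'] (min_width=12, slack=6)
Line 5: ['umbrella', 'coffee'] (min_width=15, slack=3)
Line 6: ['rainbow', 'rainbow'] (min_width=15, slack=3)
Line 7: ['cheese', 'language'] (min_width=15, slack=3)
Line 8: ['ant', 'rectangle', 'rain'] (min_width=18, slack=0)
Line 9: ['line', 'magnetic', 'an'] (min_width=16, slack=2)

Answer: 3 2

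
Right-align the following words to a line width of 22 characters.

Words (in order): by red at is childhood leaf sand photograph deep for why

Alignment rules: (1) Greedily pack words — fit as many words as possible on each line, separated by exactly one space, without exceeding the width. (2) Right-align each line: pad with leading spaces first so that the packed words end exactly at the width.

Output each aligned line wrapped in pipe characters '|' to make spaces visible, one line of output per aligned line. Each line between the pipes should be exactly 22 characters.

Answer: |by red at is childhood|
|  leaf sand photograph|
|          deep for why|

Derivation:
Line 1: ['by', 'red', 'at', 'is', 'childhood'] (min_width=22, slack=0)
Line 2: ['leaf', 'sand', 'photograph'] (min_width=20, slack=2)
Line 3: ['deep', 'for', 'why'] (min_width=12, slack=10)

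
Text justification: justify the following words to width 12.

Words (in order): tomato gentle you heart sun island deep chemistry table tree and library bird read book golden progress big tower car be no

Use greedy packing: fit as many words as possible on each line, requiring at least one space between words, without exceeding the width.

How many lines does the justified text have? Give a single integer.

Answer: 12

Derivation:
Line 1: ['tomato'] (min_width=6, slack=6)
Line 2: ['gentle', 'you'] (min_width=10, slack=2)
Line 3: ['heart', 'sun'] (min_width=9, slack=3)
Line 4: ['island', 'deep'] (min_width=11, slack=1)
Line 5: ['chemistry'] (min_width=9, slack=3)
Line 6: ['table', 'tree'] (min_width=10, slack=2)
Line 7: ['and', 'library'] (min_width=11, slack=1)
Line 8: ['bird', 'read'] (min_width=9, slack=3)
Line 9: ['book', 'golden'] (min_width=11, slack=1)
Line 10: ['progress', 'big'] (min_width=12, slack=0)
Line 11: ['tower', 'car', 'be'] (min_width=12, slack=0)
Line 12: ['no'] (min_width=2, slack=10)
Total lines: 12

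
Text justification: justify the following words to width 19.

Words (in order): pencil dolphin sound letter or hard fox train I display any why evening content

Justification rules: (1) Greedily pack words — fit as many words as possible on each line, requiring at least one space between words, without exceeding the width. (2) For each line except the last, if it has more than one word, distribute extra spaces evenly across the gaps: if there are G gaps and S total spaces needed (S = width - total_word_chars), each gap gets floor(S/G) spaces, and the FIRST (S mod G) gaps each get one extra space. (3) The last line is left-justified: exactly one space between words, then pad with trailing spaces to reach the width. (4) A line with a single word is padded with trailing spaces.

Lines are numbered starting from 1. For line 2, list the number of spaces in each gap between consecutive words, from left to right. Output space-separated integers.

Line 1: ['pencil', 'dolphin'] (min_width=14, slack=5)
Line 2: ['sound', 'letter', 'or'] (min_width=15, slack=4)
Line 3: ['hard', 'fox', 'train', 'I'] (min_width=16, slack=3)
Line 4: ['display', 'any', 'why'] (min_width=15, slack=4)
Line 5: ['evening', 'content'] (min_width=15, slack=4)

Answer: 3 3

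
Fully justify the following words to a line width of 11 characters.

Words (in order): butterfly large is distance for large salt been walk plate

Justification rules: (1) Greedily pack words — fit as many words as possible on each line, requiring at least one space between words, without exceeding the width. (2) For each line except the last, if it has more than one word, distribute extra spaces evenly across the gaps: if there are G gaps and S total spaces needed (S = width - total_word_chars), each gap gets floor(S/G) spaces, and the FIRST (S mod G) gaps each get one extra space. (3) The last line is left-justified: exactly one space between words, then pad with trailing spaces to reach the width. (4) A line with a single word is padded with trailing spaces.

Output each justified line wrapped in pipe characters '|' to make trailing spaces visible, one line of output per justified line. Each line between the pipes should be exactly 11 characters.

Answer: |butterfly  |
|large    is|
|distance   |
|for   large|
|salt   been|
|walk plate |

Derivation:
Line 1: ['butterfly'] (min_width=9, slack=2)
Line 2: ['large', 'is'] (min_width=8, slack=3)
Line 3: ['distance'] (min_width=8, slack=3)
Line 4: ['for', 'large'] (min_width=9, slack=2)
Line 5: ['salt', 'been'] (min_width=9, slack=2)
Line 6: ['walk', 'plate'] (min_width=10, slack=1)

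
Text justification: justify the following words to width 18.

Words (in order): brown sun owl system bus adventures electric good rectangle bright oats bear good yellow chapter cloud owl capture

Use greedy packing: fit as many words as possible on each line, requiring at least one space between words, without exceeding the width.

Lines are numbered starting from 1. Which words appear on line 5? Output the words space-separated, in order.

Line 1: ['brown', 'sun', 'owl'] (min_width=13, slack=5)
Line 2: ['system', 'bus'] (min_width=10, slack=8)
Line 3: ['adventures'] (min_width=10, slack=8)
Line 4: ['electric', 'good'] (min_width=13, slack=5)
Line 5: ['rectangle', 'bright'] (min_width=16, slack=2)
Line 6: ['oats', 'bear', 'good'] (min_width=14, slack=4)
Line 7: ['yellow', 'chapter'] (min_width=14, slack=4)
Line 8: ['cloud', 'owl', 'capture'] (min_width=17, slack=1)

Answer: rectangle bright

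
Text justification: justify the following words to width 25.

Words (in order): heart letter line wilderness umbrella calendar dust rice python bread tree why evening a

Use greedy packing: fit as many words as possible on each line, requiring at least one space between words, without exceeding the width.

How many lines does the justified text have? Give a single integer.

Line 1: ['heart', 'letter', 'line'] (min_width=17, slack=8)
Line 2: ['wilderness', 'umbrella'] (min_width=19, slack=6)
Line 3: ['calendar', 'dust', 'rice', 'python'] (min_width=25, slack=0)
Line 4: ['bread', 'tree', 'why', 'evening', 'a'] (min_width=24, slack=1)
Total lines: 4

Answer: 4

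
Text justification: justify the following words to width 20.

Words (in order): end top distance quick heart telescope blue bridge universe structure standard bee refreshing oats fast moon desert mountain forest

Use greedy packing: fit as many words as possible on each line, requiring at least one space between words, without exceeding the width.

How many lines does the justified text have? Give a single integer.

Line 1: ['end', 'top', 'distance'] (min_width=16, slack=4)
Line 2: ['quick', 'heart'] (min_width=11, slack=9)
Line 3: ['telescope', 'blue'] (min_width=14, slack=6)
Line 4: ['bridge', 'universe'] (min_width=15, slack=5)
Line 5: ['structure', 'standard'] (min_width=18, slack=2)
Line 6: ['bee', 'refreshing', 'oats'] (min_width=19, slack=1)
Line 7: ['fast', 'moon', 'desert'] (min_width=16, slack=4)
Line 8: ['mountain', 'forest'] (min_width=15, slack=5)
Total lines: 8

Answer: 8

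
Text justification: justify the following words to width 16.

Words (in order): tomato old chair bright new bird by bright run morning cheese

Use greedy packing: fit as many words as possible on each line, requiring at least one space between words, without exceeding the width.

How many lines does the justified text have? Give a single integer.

Line 1: ['tomato', 'old', 'chair'] (min_width=16, slack=0)
Line 2: ['bright', 'new', 'bird'] (min_width=15, slack=1)
Line 3: ['by', 'bright', 'run'] (min_width=13, slack=3)
Line 4: ['morning', 'cheese'] (min_width=14, slack=2)
Total lines: 4

Answer: 4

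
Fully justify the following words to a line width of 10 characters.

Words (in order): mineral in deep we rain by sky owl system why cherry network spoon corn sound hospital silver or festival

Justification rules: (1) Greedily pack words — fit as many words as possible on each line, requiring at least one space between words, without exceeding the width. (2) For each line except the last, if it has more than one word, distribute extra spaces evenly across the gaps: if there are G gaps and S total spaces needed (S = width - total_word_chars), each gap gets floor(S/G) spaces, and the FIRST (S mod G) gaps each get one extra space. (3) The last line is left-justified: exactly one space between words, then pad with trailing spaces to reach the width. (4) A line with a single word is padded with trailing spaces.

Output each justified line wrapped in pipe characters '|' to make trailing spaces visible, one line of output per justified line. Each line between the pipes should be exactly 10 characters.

Answer: |mineral in|
|deep    we|
|rain    by|
|sky    owl|
|system why|
|cherry    |
|network   |
|spoon corn|
|sound     |
|hospital  |
|silver  or|
|festival  |

Derivation:
Line 1: ['mineral', 'in'] (min_width=10, slack=0)
Line 2: ['deep', 'we'] (min_width=7, slack=3)
Line 3: ['rain', 'by'] (min_width=7, slack=3)
Line 4: ['sky', 'owl'] (min_width=7, slack=3)
Line 5: ['system', 'why'] (min_width=10, slack=0)
Line 6: ['cherry'] (min_width=6, slack=4)
Line 7: ['network'] (min_width=7, slack=3)
Line 8: ['spoon', 'corn'] (min_width=10, slack=0)
Line 9: ['sound'] (min_width=5, slack=5)
Line 10: ['hospital'] (min_width=8, slack=2)
Line 11: ['silver', 'or'] (min_width=9, slack=1)
Line 12: ['festival'] (min_width=8, slack=2)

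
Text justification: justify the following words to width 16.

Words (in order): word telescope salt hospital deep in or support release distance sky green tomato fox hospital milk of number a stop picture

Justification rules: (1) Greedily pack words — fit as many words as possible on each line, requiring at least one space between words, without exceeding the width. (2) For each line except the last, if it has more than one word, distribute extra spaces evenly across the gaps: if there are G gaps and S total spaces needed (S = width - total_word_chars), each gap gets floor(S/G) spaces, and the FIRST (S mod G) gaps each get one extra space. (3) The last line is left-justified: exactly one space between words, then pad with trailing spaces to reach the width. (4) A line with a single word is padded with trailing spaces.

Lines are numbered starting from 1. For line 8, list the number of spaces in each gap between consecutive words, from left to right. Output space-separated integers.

Line 1: ['word', 'telescope'] (min_width=14, slack=2)
Line 2: ['salt', 'hospital'] (min_width=13, slack=3)
Line 3: ['deep', 'in', 'or'] (min_width=10, slack=6)
Line 4: ['support', 'release'] (min_width=15, slack=1)
Line 5: ['distance', 'sky'] (min_width=12, slack=4)
Line 6: ['green', 'tomato', 'fox'] (min_width=16, slack=0)
Line 7: ['hospital', 'milk', 'of'] (min_width=16, slack=0)
Line 8: ['number', 'a', 'stop'] (min_width=13, slack=3)
Line 9: ['picture'] (min_width=7, slack=9)

Answer: 3 2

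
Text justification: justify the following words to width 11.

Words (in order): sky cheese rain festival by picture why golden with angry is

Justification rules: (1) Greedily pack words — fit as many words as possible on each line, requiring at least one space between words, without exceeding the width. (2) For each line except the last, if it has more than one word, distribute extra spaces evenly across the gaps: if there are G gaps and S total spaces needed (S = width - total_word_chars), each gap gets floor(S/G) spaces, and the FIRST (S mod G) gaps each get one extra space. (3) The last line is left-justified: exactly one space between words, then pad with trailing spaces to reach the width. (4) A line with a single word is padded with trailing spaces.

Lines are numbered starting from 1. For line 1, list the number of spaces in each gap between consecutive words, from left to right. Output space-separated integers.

Answer: 2

Derivation:
Line 1: ['sky', 'cheese'] (min_width=10, slack=1)
Line 2: ['rain'] (min_width=4, slack=7)
Line 3: ['festival', 'by'] (min_width=11, slack=0)
Line 4: ['picture', 'why'] (min_width=11, slack=0)
Line 5: ['golden', 'with'] (min_width=11, slack=0)
Line 6: ['angry', 'is'] (min_width=8, slack=3)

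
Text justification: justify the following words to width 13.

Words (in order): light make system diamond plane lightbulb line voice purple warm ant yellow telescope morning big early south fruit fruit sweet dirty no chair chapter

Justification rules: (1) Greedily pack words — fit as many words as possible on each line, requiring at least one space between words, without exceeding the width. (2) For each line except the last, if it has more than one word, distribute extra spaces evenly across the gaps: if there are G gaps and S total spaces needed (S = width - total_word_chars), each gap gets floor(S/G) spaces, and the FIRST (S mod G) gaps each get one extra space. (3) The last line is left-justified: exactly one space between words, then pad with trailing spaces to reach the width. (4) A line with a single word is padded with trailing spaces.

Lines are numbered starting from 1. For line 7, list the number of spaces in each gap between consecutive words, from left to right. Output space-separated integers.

Answer: 4

Derivation:
Line 1: ['light', 'make'] (min_width=10, slack=3)
Line 2: ['system'] (min_width=6, slack=7)
Line 3: ['diamond', 'plane'] (min_width=13, slack=0)
Line 4: ['lightbulb'] (min_width=9, slack=4)
Line 5: ['line', 'voice'] (min_width=10, slack=3)
Line 6: ['purple', 'warm'] (min_width=11, slack=2)
Line 7: ['ant', 'yellow'] (min_width=10, slack=3)
Line 8: ['telescope'] (min_width=9, slack=4)
Line 9: ['morning', 'big'] (min_width=11, slack=2)
Line 10: ['early', 'south'] (min_width=11, slack=2)
Line 11: ['fruit', 'fruit'] (min_width=11, slack=2)
Line 12: ['sweet', 'dirty'] (min_width=11, slack=2)
Line 13: ['no', 'chair'] (min_width=8, slack=5)
Line 14: ['chapter'] (min_width=7, slack=6)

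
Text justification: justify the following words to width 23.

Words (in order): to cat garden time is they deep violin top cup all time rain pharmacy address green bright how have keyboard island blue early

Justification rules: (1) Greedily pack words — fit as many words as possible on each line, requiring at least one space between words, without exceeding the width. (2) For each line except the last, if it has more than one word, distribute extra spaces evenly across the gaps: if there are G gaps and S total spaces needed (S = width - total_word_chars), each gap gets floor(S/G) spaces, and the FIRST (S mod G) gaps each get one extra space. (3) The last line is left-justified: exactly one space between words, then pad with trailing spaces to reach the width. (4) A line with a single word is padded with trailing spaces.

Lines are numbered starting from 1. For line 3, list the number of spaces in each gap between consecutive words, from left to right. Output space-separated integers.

Answer: 3 3 3

Derivation:
Line 1: ['to', 'cat', 'garden', 'time', 'is'] (min_width=21, slack=2)
Line 2: ['they', 'deep', 'violin', 'top'] (min_width=20, slack=3)
Line 3: ['cup', 'all', 'time', 'rain'] (min_width=17, slack=6)
Line 4: ['pharmacy', 'address', 'green'] (min_width=22, slack=1)
Line 5: ['bright', 'how', 'have'] (min_width=15, slack=8)
Line 6: ['keyboard', 'island', 'blue'] (min_width=20, slack=3)
Line 7: ['early'] (min_width=5, slack=18)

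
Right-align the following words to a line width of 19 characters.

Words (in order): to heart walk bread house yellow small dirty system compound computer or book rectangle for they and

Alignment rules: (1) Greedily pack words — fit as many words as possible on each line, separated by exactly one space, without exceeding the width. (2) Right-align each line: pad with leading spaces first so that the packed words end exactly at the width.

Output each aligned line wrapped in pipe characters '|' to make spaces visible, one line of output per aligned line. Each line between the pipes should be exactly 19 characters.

Line 1: ['to', 'heart', 'walk', 'bread'] (min_width=19, slack=0)
Line 2: ['house', 'yellow', 'small'] (min_width=18, slack=1)
Line 3: ['dirty', 'system'] (min_width=12, slack=7)
Line 4: ['compound', 'computer'] (min_width=17, slack=2)
Line 5: ['or', 'book', 'rectangle'] (min_width=17, slack=2)
Line 6: ['for', 'they', 'and'] (min_width=12, slack=7)

Answer: |to heart walk bread|
| house yellow small|
|       dirty system|
|  compound computer|
|  or book rectangle|
|       for they and|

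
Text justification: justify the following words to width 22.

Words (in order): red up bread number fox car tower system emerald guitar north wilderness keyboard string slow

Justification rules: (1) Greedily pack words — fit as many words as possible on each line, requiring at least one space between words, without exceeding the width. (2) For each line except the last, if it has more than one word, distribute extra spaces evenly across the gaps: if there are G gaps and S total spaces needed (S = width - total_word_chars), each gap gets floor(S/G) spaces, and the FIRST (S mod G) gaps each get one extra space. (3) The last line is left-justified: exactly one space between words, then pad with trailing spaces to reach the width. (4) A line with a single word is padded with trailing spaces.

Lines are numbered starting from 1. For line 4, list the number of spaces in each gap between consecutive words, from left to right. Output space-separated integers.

Line 1: ['red', 'up', 'bread', 'number'] (min_width=19, slack=3)
Line 2: ['fox', 'car', 'tower', 'system'] (min_width=20, slack=2)
Line 3: ['emerald', 'guitar', 'north'] (min_width=20, slack=2)
Line 4: ['wilderness', 'keyboard'] (min_width=19, slack=3)
Line 5: ['string', 'slow'] (min_width=11, slack=11)

Answer: 4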